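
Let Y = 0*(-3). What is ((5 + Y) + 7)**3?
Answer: 1728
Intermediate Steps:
Y = 0
((5 + Y) + 7)**3 = ((5 + 0) + 7)**3 = (5 + 7)**3 = 12**3 = 1728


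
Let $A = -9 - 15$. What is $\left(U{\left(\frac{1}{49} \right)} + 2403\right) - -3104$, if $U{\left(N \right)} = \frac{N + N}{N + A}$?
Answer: $\frac{6470723}{1175} \approx 5507.0$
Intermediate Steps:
$A = -24$
$U{\left(N \right)} = \frac{2 N}{-24 + N}$ ($U{\left(N \right)} = \frac{N + N}{N - 24} = \frac{2 N}{-24 + N}$)
$\left(U{\left(\frac{1}{49} \right)} + 2403\right) - -3104 = \left(\frac{2}{49 \left(-24 + \frac{1}{49}\right)} + 2403\right) - -3104 = \left(2 \cdot \frac{1}{49} \frac{1}{-24 + \frac{1}{49}} + 2403\right) + 3104 = \left(2 \cdot \frac{1}{49} \frac{1}{- \frac{1175}{49}} + 2403\right) + 3104 = \left(2 \cdot \frac{1}{49} \left(- \frac{49}{1175}\right) + 2403\right) + 3104 = \left(- \frac{2}{1175} + 2403\right) + 3104 = \frac{2823523}{1175} + 3104 = \frac{6470723}{1175}$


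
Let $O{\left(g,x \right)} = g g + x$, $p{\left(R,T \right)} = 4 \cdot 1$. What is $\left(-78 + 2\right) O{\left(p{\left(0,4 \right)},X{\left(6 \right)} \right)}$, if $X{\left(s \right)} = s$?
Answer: $-1672$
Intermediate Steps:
$p{\left(R,T \right)} = 4$
$O{\left(g,x \right)} = x + g^{2}$ ($O{\left(g,x \right)} = g^{2} + x = x + g^{2}$)
$\left(-78 + 2\right) O{\left(p{\left(0,4 \right)},X{\left(6 \right)} \right)} = \left(-78 + 2\right) \left(6 + 4^{2}\right) = - 76 \left(6 + 16\right) = \left(-76\right) 22 = -1672$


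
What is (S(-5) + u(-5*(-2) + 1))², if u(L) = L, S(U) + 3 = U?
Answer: 9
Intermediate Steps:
S(U) = -3 + U
(S(-5) + u(-5*(-2) + 1))² = ((-3 - 5) + (-5*(-2) + 1))² = (-8 + (10 + 1))² = (-8 + 11)² = 3² = 9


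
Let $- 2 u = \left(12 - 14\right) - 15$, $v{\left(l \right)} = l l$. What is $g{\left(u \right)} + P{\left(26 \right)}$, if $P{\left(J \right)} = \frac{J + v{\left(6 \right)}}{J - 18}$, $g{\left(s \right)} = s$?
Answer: $\frac{65}{4} \approx 16.25$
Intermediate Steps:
$v{\left(l \right)} = l^{2}$
$u = \frac{17}{2}$ ($u = - \frac{\left(12 - 14\right) - 15}{2} = - \frac{-2 - 15}{2} = \left(- \frac{1}{2}\right) \left(-17\right) = \frac{17}{2} \approx 8.5$)
$P{\left(J \right)} = \frac{36 + J}{-18 + J}$ ($P{\left(J \right)} = \frac{J + 6^{2}}{J - 18} = \frac{J + 36}{-18 + J} = \frac{36 + J}{-18 + J}$)
$g{\left(u \right)} + P{\left(26 \right)} = \frac{17}{2} + \frac{36 + 26}{-18 + 26} = \frac{17}{2} + \frac{1}{8} \cdot 62 = \frac{17}{2} + \frac{31}{4} = \frac{65}{4}$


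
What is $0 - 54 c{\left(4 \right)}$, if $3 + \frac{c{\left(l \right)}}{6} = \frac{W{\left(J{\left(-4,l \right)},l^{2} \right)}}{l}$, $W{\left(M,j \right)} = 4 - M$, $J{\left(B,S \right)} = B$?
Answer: $324$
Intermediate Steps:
$c{\left(l \right)} = -18 + \frac{48}{l}$ ($c{\left(l \right)} = -18 + 6 \frac{4 - -4}{l} = -18 + 6 \frac{4 + 4}{l} = -18 + 6 \frac{8}{l} = -18 + \frac{48}{l}$)
$0 - 54 c{\left(4 \right)} = 0 - 54 \left(-18 + \frac{48}{4}\right) = 0 - 54 \left(-18 + 48 \cdot \frac{1}{4}\right) = 0 - 54 \left(-18 + 12\right) = 0 - -324 = 0 + 324 = 324$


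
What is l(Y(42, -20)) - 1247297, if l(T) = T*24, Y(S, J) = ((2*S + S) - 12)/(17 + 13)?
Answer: -6236029/5 ≈ -1.2472e+6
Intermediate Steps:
Y(S, J) = -2/5 + S/10 (Y(S, J) = (3*S - 12)/30 = (-12 + 3*S)*(1/30) = -2/5 + S/10)
l(T) = 24*T
l(Y(42, -20)) - 1247297 = 24*(-2/5 + (1/10)*42) - 1247297 = 24*(-2/5 + 21/5) - 1247297 = 24*(19/5) - 1247297 = 456/5 - 1247297 = -6236029/5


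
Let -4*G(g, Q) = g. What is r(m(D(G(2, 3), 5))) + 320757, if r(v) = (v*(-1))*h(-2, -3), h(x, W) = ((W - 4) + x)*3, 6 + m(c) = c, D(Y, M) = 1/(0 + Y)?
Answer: 320541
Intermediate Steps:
G(g, Q) = -g/4
D(Y, M) = 1/Y
m(c) = -6 + c
h(x, W) = -12 + 3*W + 3*x (h(x, W) = ((-4 + W) + x)*3 = (-4 + W + x)*3 = -12 + 3*W + 3*x)
r(v) = 27*v (r(v) = (v*(-1))*(-12 + 3*(-3) + 3*(-2)) = (-v)*(-12 - 9 - 6) = -v*(-27) = 27*v)
r(m(D(G(2, 3), 5))) + 320757 = 27*(-6 + 1/(-1/4*2)) + 320757 = 27*(-6 + 1/(-1/2)) + 320757 = 27*(-6 - 2) + 320757 = 27*(-8) + 320757 = -216 + 320757 = 320541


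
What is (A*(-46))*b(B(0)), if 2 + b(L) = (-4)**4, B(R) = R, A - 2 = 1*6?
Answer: -93472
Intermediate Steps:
A = 8 (A = 2 + 1*6 = 2 + 6 = 8)
b(L) = 254 (b(L) = -2 + (-4)**4 = -2 + 256 = 254)
(A*(-46))*b(B(0)) = (8*(-46))*254 = -368*254 = -93472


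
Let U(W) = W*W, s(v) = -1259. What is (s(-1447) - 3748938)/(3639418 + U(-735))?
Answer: -3750197/4179643 ≈ -0.89725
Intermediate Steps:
U(W) = W²
(s(-1447) - 3748938)/(3639418 + U(-735)) = (-1259 - 3748938)/(3639418 + (-735)²) = -3750197/(3639418 + 540225) = -3750197/4179643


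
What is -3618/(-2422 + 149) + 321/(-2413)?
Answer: 8000601/5484749 ≈ 1.4587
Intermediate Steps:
-3618/(-2422 + 149) + 321/(-2413) = -3618/(-2273) + 321*(-1/2413) = -3618*(-1/2273) - 321/2413 = 3618/2273 - 321/2413 = 8000601/5484749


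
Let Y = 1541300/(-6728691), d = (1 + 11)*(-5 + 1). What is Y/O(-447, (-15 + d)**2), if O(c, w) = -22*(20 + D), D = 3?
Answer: 770650/1702358823 ≈ 0.00045270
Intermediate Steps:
d = -48 (d = 12*(-4) = -48)
Y = -1541300/6728691 (Y = 1541300*(-1/6728691) = -1541300/6728691 ≈ -0.22906)
O(c, w) = -506 (O(c, w) = -22*(20 + 3) = -22*23 = -506)
Y/O(-447, (-15 + d)**2) = -1541300/6728691/(-506) = -1541300/6728691*(-1/506) = 770650/1702358823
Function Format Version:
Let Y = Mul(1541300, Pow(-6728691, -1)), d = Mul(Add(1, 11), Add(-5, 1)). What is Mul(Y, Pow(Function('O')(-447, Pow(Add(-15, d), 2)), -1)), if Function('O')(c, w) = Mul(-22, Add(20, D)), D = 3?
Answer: Rational(770650, 1702358823) ≈ 0.00045270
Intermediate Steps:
d = -48 (d = Mul(12, -4) = -48)
Y = Rational(-1541300, 6728691) (Y = Mul(1541300, Rational(-1, 6728691)) = Rational(-1541300, 6728691) ≈ -0.22906)
Function('O')(c, w) = -506 (Function('O')(c, w) = Mul(-22, Add(20, 3)) = Mul(-22, 23) = -506)
Mul(Y, Pow(Function('O')(-447, Pow(Add(-15, d), 2)), -1)) = Mul(Rational(-1541300, 6728691), Pow(-506, -1)) = Mul(Rational(-1541300, 6728691), Rational(-1, 506)) = Rational(770650, 1702358823)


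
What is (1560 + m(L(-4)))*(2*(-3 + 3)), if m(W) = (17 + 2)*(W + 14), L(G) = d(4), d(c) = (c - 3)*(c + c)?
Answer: 0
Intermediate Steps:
d(c) = 2*c*(-3 + c) (d(c) = (-3 + c)*(2*c) = 2*c*(-3 + c))
L(G) = 8 (L(G) = 2*4*(-3 + 4) = 2*4*1 = 8)
m(W) = 266 + 19*W (m(W) = 19*(14 + W) = 266 + 19*W)
(1560 + m(L(-4)))*(2*(-3 + 3)) = (1560 + (266 + 19*8))*(2*(-3 + 3)) = (1560 + (266 + 152))*(2*0) = (1560 + 418)*0 = 1978*0 = 0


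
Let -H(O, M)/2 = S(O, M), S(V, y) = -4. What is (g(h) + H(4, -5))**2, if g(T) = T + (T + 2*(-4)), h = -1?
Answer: 4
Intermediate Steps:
H(O, M) = 8 (H(O, M) = -2*(-4) = 8)
g(T) = -8 + 2*T (g(T) = T + (T - 8) = T + (-8 + T) = -8 + 2*T)
(g(h) + H(4, -5))**2 = ((-8 + 2*(-1)) + 8)**2 = ((-8 - 2) + 8)**2 = (-10 + 8)**2 = (-2)**2 = 4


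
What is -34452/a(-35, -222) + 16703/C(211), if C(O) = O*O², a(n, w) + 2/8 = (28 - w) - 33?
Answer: -431514787249/2714846059 ≈ -158.95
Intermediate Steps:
a(n, w) = -21/4 - w (a(n, w) = -¼ + ((28 - w) - 33) = -¼ + (-5 - w) = -21/4 - w)
C(O) = O³
-34452/a(-35, -222) + 16703/C(211) = -34452/(-21/4 - 1*(-222)) + 16703/(211³) = -34452/(-21/4 + 222) + 16703/9393931 = -34452/867/4 + 16703*(1/9393931) = -34452*4/867 + 16703/9393931 = -45936/289 + 16703/9393931 = -431514787249/2714846059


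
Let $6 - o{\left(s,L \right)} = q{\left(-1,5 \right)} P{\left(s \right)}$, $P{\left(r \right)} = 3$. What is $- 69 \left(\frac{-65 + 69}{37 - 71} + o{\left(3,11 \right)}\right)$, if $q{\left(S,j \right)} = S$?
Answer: $- \frac{10419}{17} \approx -612.88$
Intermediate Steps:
$o{\left(s,L \right)} = 9$ ($o{\left(s,L \right)} = 6 - \left(-1\right) 3 = 6 - -3 = 6 + 3 = 9$)
$- 69 \left(\frac{-65 + 69}{37 - 71} + o{\left(3,11 \right)}\right) = - 69 \left(\frac{-65 + 69}{37 - 71} + 9\right) = - 69 \left(\frac{4}{-34} + 9\right) = - 69 \left(4 \left(- \frac{1}{34}\right) + 9\right) = - 69 \left(- \frac{2}{17} + 9\right) = - \frac{69 \cdot 151}{17} = \left(-1\right) \frac{10419}{17} = - \frac{10419}{17}$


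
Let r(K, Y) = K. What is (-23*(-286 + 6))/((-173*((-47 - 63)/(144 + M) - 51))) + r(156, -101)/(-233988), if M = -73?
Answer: 1272475963/1797983291 ≈ 0.70772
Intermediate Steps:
(-23*(-286 + 6))/((-173*((-47 - 63)/(144 + M) - 51))) + r(156, -101)/(-233988) = (-23*(-286 + 6))/((-173*((-47 - 63)/(144 - 73) - 51))) + 156/(-233988) = (-23*(-280))/((-173*(-110/71 - 51))) + 156*(-1/233988) = 6440/((-173*(-110*1/71 - 51))) - 13/19499 = 6440/((-173*(-110/71 - 51))) - 13/19499 = 6440/((-173*(-3731/71))) - 13/19499 = 6440/(645463/71) - 13/19499 = 6440*(71/645463) - 13/19499 = 65320/92209 - 13/19499 = 1272475963/1797983291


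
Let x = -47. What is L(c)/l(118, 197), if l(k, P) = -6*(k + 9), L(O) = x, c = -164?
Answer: 47/762 ≈ 0.061680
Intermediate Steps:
L(O) = -47
l(k, P) = -54 - 6*k (l(k, P) = -6*(9 + k) = -54 - 6*k)
L(c)/l(118, 197) = -47/(-54 - 6*118) = -47/(-54 - 708) = -47/(-762) = -47*(-1/762) = 47/762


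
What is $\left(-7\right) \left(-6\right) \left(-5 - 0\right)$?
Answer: $-210$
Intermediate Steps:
$\left(-7\right) \left(-6\right) \left(-5 - 0\right) = 42 \left(-5 + 0\right) = 42 \left(-5\right) = -210$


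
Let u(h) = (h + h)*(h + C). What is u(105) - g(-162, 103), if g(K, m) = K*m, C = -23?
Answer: 33906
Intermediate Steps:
u(h) = 2*h*(-23 + h) (u(h) = (h + h)*(h - 23) = (2*h)*(-23 + h) = 2*h*(-23 + h))
u(105) - g(-162, 103) = 2*105*(-23 + 105) - (-162)*103 = 2*105*82 - 1*(-16686) = 17220 + 16686 = 33906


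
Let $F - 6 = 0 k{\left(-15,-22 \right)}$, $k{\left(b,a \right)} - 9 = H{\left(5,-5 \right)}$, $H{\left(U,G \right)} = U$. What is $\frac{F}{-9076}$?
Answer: $- \frac{3}{4538} \approx -0.00066108$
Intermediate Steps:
$k{\left(b,a \right)} = 14$ ($k{\left(b,a \right)} = 9 + 5 = 14$)
$F = 6$ ($F = 6 + 0 \cdot 14 = 6 + 0 = 6$)
$\frac{F}{-9076} = \frac{6}{-9076} = 6 \left(- \frac{1}{9076}\right) = - \frac{3}{4538}$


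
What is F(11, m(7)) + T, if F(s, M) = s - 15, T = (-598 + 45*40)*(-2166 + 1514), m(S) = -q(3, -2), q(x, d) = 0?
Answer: -783708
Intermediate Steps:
m(S) = 0 (m(S) = -1*0 = 0)
T = -783704 (T = (-598 + 1800)*(-652) = 1202*(-652) = -783704)
F(s, M) = -15 + s
F(11, m(7)) + T = (-15 + 11) - 783704 = -4 - 783704 = -783708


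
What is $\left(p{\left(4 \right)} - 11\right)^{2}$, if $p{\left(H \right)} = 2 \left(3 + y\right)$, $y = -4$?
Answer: $169$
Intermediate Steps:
$p{\left(H \right)} = -2$ ($p{\left(H \right)} = 2 \left(3 - 4\right) = 2 \left(-1\right) = -2$)
$\left(p{\left(4 \right)} - 11\right)^{2} = \left(-2 - 11\right)^{2} = \left(-13\right)^{2} = 169$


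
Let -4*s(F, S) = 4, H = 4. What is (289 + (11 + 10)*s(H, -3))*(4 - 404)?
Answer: -107200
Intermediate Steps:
s(F, S) = -1 (s(F, S) = -1/4*4 = -1)
(289 + (11 + 10)*s(H, -3))*(4 - 404) = (289 + (11 + 10)*(-1))*(4 - 404) = (289 + 21*(-1))*(-400) = (289 - 21)*(-400) = 268*(-400) = -107200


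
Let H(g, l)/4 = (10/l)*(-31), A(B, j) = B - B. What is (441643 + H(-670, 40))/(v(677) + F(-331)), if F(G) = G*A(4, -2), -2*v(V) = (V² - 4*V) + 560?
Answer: -883224/456181 ≈ -1.9361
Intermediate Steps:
A(B, j) = 0
v(V) = -280 + 2*V - V²/2 (v(V) = -((V² - 4*V) + 560)/2 = -(560 + V² - 4*V)/2 = -280 + 2*V - V²/2)
H(g, l) = -1240/l (H(g, l) = 4*((10/l)*(-31)) = 4*(-310/l) = -1240/l)
F(G) = 0 (F(G) = G*0 = 0)
(441643 + H(-670, 40))/(v(677) + F(-331)) = (441643 - 1240/40)/((-280 + 2*677 - ½*677²) + 0) = (441643 - 1240*1/40)/((-280 + 1354 - ½*458329) + 0) = (441643 - 31)/((-280 + 1354 - 458329/2) + 0) = 441612/(-456181/2 + 0) = 441612/(-456181/2) = 441612*(-2/456181) = -883224/456181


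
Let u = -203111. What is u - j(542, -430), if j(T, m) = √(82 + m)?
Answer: -203111 - 2*I*√87 ≈ -2.0311e+5 - 18.655*I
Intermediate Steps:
u - j(542, -430) = -203111 - √(82 - 430) = -203111 - √(-348) = -203111 - 2*I*√87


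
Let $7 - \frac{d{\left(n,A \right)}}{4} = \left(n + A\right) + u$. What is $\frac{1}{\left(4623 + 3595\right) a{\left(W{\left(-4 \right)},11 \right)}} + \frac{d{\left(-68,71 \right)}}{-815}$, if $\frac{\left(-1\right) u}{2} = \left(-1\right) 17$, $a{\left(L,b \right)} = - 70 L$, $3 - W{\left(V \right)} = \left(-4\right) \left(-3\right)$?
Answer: $\frac{124256323}{843906420} \approx 0.14724$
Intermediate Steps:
$W{\left(V \right)} = -9$ ($W{\left(V \right)} = 3 - \left(-4\right) \left(-3\right) = 3 - 12 = -9$)
$u = 34$ ($u = - 2 \left(\left(-1\right) 17\right) = \left(-2\right) \left(-17\right) = 34$)
$d{\left(n,A \right)} = -108 - 4 A - 4 n$ ($d{\left(n,A \right)} = 28 - 4 \left(\left(n + A\right) + 34\right) = 28 - 4 \left(\left(A + n\right) + 34\right) = 28 - 4 \left(34 + A + n\right) = 28 - \left(136 + 4 A + 4 n\right) = -108 - 4 A - 4 n$)
$\frac{1}{\left(4623 + 3595\right) a{\left(W{\left(-4 \right)},11 \right)}} + \frac{d{\left(-68,71 \right)}}{-815} = \frac{1}{\left(4623 + 3595\right) \left(\left(-70\right) \left(-9\right)\right)} + \frac{-108 - 284 - -272}{-815} = \frac{1}{8218 \cdot 630} + \left(-108 - 284 + 272\right) \left(- \frac{1}{815}\right) = \frac{1}{8218} \cdot \frac{1}{630} - - \frac{24}{163} = \frac{1}{5177340} + \frac{24}{163} = \frac{124256323}{843906420}$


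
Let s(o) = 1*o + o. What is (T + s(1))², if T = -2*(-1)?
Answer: 16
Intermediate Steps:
s(o) = 2*o (s(o) = o + o = 2*o)
T = 2
(T + s(1))² = (2 + 2*1)² = (2 + 2)² = 4² = 16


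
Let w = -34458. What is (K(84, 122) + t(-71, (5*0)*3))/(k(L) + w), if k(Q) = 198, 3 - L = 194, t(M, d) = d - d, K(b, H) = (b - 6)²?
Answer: -507/2855 ≈ -0.17758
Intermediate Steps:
K(b, H) = (-6 + b)²
t(M, d) = 0
L = -191 (L = 3 - 1*194 = 3 - 194 = -191)
(K(84, 122) + t(-71, (5*0)*3))/(k(L) + w) = ((-6 + 84)² + 0)/(198 - 34458) = (78² + 0)/(-34260) = (6084 + 0)*(-1/34260) = 6084*(-1/34260) = -507/2855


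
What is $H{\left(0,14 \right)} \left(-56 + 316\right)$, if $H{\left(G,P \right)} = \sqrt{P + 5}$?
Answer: $260 \sqrt{19} \approx 1133.3$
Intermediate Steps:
$H{\left(G,P \right)} = \sqrt{5 + P}$
$H{\left(0,14 \right)} \left(-56 + 316\right) = \sqrt{5 + 14} \left(-56 + 316\right) = \sqrt{19} \cdot 260 = 260 \sqrt{19}$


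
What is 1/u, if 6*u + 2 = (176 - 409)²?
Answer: 6/54287 ≈ 0.00011052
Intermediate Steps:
u = 54287/6 (u = -⅓ + (176 - 409)²/6 = -⅓ + (⅙)*(-233)² = -⅓ + (⅙)*54289 = -⅓ + 54289/6 = 54287/6 ≈ 9047.8)
1/u = 1/(54287/6) = 6/54287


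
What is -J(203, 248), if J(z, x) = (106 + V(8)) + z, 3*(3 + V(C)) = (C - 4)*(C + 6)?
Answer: -974/3 ≈ -324.67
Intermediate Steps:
V(C) = -3 + (-4 + C)*(6 + C)/3 (V(C) = -3 + ((C - 4)*(C + 6))/3 = -3 + ((-4 + C)*(6 + C))/3 = -3 + (-4 + C)*(6 + C)/3)
J(z, x) = 365/3 + z (J(z, x) = (106 + (-11 + (1/3)*8**2 + (2/3)*8)) + z = (106 + (-11 + (1/3)*64 + 16/3)) + z = (106 + (-11 + 64/3 + 16/3)) + z = (106 + 47/3) + z = 365/3 + z)
-J(203, 248) = -(365/3 + 203) = -1*974/3 = -974/3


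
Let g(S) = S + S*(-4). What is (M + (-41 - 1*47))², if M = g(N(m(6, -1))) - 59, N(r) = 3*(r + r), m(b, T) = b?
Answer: 65025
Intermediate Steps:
N(r) = 6*r (N(r) = 3*(2*r) = 6*r)
g(S) = -3*S (g(S) = S - 4*S = -3*S)
M = -167 (M = -18*6 - 59 = -3*36 - 59 = -108 - 59 = -167)
(M + (-41 - 1*47))² = (-167 + (-41 - 1*47))² = (-167 + (-41 - 47))² = (-167 - 88)² = (-255)² = 65025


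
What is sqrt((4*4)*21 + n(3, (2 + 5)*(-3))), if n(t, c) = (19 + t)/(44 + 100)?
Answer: sqrt(48406)/12 ≈ 18.334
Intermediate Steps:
n(t, c) = 19/144 + t/144 (n(t, c) = (19 + t)/144 = (19 + t)*(1/144) = 19/144 + t/144)
sqrt((4*4)*21 + n(3, (2 + 5)*(-3))) = sqrt((4*4)*21 + (19/144 + (1/144)*3)) = sqrt(16*21 + (19/144 + 1/48)) = sqrt(336 + 11/72) = sqrt(24203/72) = sqrt(48406)/12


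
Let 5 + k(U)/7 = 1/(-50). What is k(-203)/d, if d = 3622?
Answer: -1757/181100 ≈ -0.0097018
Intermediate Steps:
k(U) = -1757/50 (k(U) = -35 + 7/(-50) = -35 + 7*(-1/50) = -35 - 7/50 = -1757/50)
k(-203)/d = -1757/50/3622 = -1757/50*1/3622 = -1757/181100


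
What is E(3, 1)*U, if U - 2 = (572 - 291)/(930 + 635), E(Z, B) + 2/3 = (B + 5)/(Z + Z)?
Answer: 1137/1565 ≈ 0.72652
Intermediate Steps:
E(Z, B) = -⅔ + (5 + B)/(2*Z) (E(Z, B) = -⅔ + (B + 5)/(Z + Z) = -⅔ + (5 + B)/((2*Z)) = -⅔ + (5 + B)*(1/(2*Z)) = -⅔ + (5 + B)/(2*Z))
U = 3411/1565 (U = 2 + (572 - 291)/(930 + 635) = 2 + 281/1565 = 3411/1565 ≈ 2.1796)
E(3, 1)*U = ((⅙)*(15 - 4*3 + 3*1)/3)*(3411/1565) = ((⅙)*(⅓)*(15 - 12 + 3))*(3411/1565) = ((⅙)*(⅓)*6)*(3411/1565) = (⅓)*(3411/1565) = 1137/1565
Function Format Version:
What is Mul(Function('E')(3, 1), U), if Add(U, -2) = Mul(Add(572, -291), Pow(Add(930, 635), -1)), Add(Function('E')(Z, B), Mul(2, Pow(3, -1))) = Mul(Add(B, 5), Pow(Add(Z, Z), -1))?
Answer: Rational(1137, 1565) ≈ 0.72652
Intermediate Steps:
Function('E')(Z, B) = Add(Rational(-2, 3), Mul(Rational(1, 2), Pow(Z, -1), Add(5, B))) (Function('E')(Z, B) = Add(Rational(-2, 3), Mul(Add(B, 5), Pow(Add(Z, Z), -1))) = Add(Rational(-2, 3), Mul(Add(5, B), Pow(Mul(2, Z), -1))) = Add(Rational(-2, 3), Mul(Add(5, B), Mul(Rational(1, 2), Pow(Z, -1)))) = Add(Rational(-2, 3), Mul(Rational(1, 2), Pow(Z, -1), Add(5, B))))
U = Rational(3411, 1565) (U = Add(2, Mul(Add(572, -291), Pow(Add(930, 635), -1))) = Add(2, Mul(281, Pow(1565, -1))) = Add(2, Mul(281, Rational(1, 1565))) = Add(2, Rational(281, 1565)) = Rational(3411, 1565) ≈ 2.1796)
Mul(Function('E')(3, 1), U) = Mul(Mul(Rational(1, 6), Pow(3, -1), Add(15, Mul(-4, 3), Mul(3, 1))), Rational(3411, 1565)) = Mul(Mul(Rational(1, 6), Rational(1, 3), Add(15, -12, 3)), Rational(3411, 1565)) = Mul(Mul(Rational(1, 6), Rational(1, 3), 6), Rational(3411, 1565)) = Mul(Rational(1, 3), Rational(3411, 1565)) = Rational(1137, 1565)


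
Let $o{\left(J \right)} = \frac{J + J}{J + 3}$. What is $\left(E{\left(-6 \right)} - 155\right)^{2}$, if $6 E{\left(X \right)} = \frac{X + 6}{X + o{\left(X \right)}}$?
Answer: $24025$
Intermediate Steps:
$o{\left(J \right)} = \frac{2 J}{3 + J}$
$E{\left(X \right)} = \frac{6 + X}{6 \left(X + \frac{2 X}{3 + X}\right)}$ ($E{\left(X \right)} = \frac{\left(X + 6\right) \frac{1}{X + \frac{2 X}{3 + X}}}{6} = \frac{\left(6 + X\right) \frac{1}{X + \frac{2 X}{3 + X}}}{6} = \frac{\frac{1}{X + \frac{2 X}{3 + X}} \left(6 + X\right)}{6} = \frac{6 + X}{6 \left(X + \frac{2 X}{3 + X}\right)}$)
$\left(E{\left(-6 \right)} - 155\right)^{2} = \left(\frac{\left(3 - 6\right) \left(6 - 6\right)}{6 \left(-6\right) \left(5 - 6\right)} - 155\right)^{2} = \left(\frac{1}{6} \left(- \frac{1}{6}\right) \frac{1}{-1} \left(-3\right) 0 - 155\right)^{2} = \left(\frac{1}{6} \left(- \frac{1}{6}\right) \left(-1\right) \left(-3\right) 0 - 155\right)^{2} = \left(0 - 155\right)^{2} = \left(-155\right)^{2} = 24025$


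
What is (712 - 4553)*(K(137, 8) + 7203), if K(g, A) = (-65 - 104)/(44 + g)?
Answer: -5007027734/181 ≈ -2.7663e+7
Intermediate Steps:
K(g, A) = -169/(44 + g)
(712 - 4553)*(K(137, 8) + 7203) = (712 - 4553)*(-169/(44 + 137) + 7203) = -3841*(-169/181 + 7203) = -3841*1303574/181 = -5007027734/181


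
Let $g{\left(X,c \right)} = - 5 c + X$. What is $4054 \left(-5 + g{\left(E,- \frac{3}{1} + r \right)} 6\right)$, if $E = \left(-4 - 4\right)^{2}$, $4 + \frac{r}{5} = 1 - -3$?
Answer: $1901326$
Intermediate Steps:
$r = 0$ ($r = -20 + 5 \left(1 - -3\right) = -20 + 5 \left(1 + 3\right) = -20 + 5 \cdot 4 = -20 + 20 = 0$)
$E = 64$ ($E = \left(-8\right)^{2} = 64$)
$g{\left(X,c \right)} = X - 5 c$
$4054 \left(-5 + g{\left(E,- \frac{3}{1} + r \right)} 6\right) = 4054 \left(-5 + \left(64 - 5 \left(- \frac{3}{1} + 0\right)\right) 6\right) = 4054 \left(-5 + \left(64 - 5 \left(\left(-3\right) 1 + 0\right)\right) 6\right) = 4054 \left(-5 + \left(64 - 5 \left(-3 + 0\right)\right) 6\right) = 4054 \left(-5 + \left(64 - -15\right) 6\right) = 4054 \left(-5 + \left(64 + 15\right) 6\right) = 4054 \left(-5 + 79 \cdot 6\right) = 4054 \left(-5 + 474\right) = 4054 \cdot 469 = 1901326$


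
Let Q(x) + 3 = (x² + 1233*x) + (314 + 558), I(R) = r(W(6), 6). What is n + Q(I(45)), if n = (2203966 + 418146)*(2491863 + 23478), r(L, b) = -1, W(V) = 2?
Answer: 6595505819829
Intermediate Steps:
n = 6595505820192 (n = 2622112*2515341 = 6595505820192)
I(R) = -1
Q(x) = 869 + x² + 1233*x (Q(x) = -3 + ((x² + 1233*x) + (314 + 558)) = -3 + ((x² + 1233*x) + 872) = -3 + (872 + x² + 1233*x) = 869 + x² + 1233*x)
n + Q(I(45)) = 6595505820192 + (869 + (-1)² + 1233*(-1)) = 6595505820192 + (869 + 1 - 1233) = 6595505820192 - 363 = 6595505819829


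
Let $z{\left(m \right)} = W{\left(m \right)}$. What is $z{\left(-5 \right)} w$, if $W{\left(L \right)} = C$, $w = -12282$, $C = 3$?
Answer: $-36846$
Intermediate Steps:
$W{\left(L \right)} = 3$
$z{\left(m \right)} = 3$
$z{\left(-5 \right)} w = 3 \left(-12282\right) = -36846$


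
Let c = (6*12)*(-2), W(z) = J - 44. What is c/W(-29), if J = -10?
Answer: 8/3 ≈ 2.6667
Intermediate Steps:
W(z) = -54 (W(z) = -10 - 44 = -54)
c = -144 (c = 72*(-2) = -144)
c/W(-29) = -144/(-54) = -144*(-1/54) = 8/3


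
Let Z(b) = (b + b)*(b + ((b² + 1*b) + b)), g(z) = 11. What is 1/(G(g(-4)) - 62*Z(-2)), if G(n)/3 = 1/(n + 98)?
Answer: -109/54061 ≈ -0.0020162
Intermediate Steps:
G(n) = 3/(98 + n) (G(n) = 3/(n + 98) = 3/(98 + n))
Z(b) = 2*b*(b² + 3*b) (Z(b) = (2*b)*(b + ((b² + b) + b)) = (2*b)*(b + ((b + b²) + b)) = (2*b)*(b + (b² + 2*b)) = (2*b)*(b² + 3*b) = 2*b*(b² + 3*b))
1/(G(g(-4)) - 62*Z(-2)) = 1/(3/(98 + 11) - 124*(-2)²*(3 - 2)) = 1/(3/109 - 124*4) = 1/(3*(1/109) - 62*8) = 1/(3/109 - 496) = 1/(-54061/109) = -109/54061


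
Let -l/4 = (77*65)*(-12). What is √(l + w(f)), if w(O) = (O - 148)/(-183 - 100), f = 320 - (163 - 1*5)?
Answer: √19240577398/283 ≈ 490.14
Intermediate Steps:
l = 240240 (l = -4*77*65*(-12) = -20020*(-12) = -4*(-60060) = 240240)
f = 162 (f = 320 - (163 - 5) = 320 - 1*158 = 320 - 158 = 162)
w(O) = 148/283 - O/283 (w(O) = (-148 + O)/(-283) = (-148 + O)*(-1/283) = 148/283 - O/283)
√(l + w(f)) = √(240240 + (148/283 - 1/283*162)) = √(240240 + (148/283 - 162/283)) = √(240240 - 14/283) = √(67987906/283) = √19240577398/283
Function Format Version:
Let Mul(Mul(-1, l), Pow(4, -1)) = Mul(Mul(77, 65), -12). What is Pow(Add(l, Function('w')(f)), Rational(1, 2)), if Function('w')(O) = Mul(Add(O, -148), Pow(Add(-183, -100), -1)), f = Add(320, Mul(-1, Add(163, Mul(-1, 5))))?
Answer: Mul(Rational(1, 283), Pow(19240577398, Rational(1, 2))) ≈ 490.14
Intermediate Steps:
l = 240240 (l = Mul(-4, Mul(Mul(77, 65), -12)) = Mul(-4, Mul(5005, -12)) = Mul(-4, -60060) = 240240)
f = 162 (f = Add(320, Mul(-1, Add(163, -5))) = Add(320, Mul(-1, 158)) = Add(320, -158) = 162)
Function('w')(O) = Add(Rational(148, 283), Mul(Rational(-1, 283), O)) (Function('w')(O) = Mul(Add(-148, O), Pow(-283, -1)) = Mul(Add(-148, O), Rational(-1, 283)) = Add(Rational(148, 283), Mul(Rational(-1, 283), O)))
Pow(Add(l, Function('w')(f)), Rational(1, 2)) = Pow(Add(240240, Add(Rational(148, 283), Mul(Rational(-1, 283), 162))), Rational(1, 2)) = Pow(Add(240240, Add(Rational(148, 283), Rational(-162, 283))), Rational(1, 2)) = Pow(Add(240240, Rational(-14, 283)), Rational(1, 2)) = Pow(Rational(67987906, 283), Rational(1, 2)) = Mul(Rational(1, 283), Pow(19240577398, Rational(1, 2)))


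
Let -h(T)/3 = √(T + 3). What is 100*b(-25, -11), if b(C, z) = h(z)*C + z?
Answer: -1100 + 15000*I*√2 ≈ -1100.0 + 21213.0*I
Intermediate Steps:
h(T) = -3*√(3 + T) (h(T) = -3*√(T + 3) = -3*√(3 + T))
b(C, z) = z - 3*C*√(3 + z) (b(C, z) = (-3*√(3 + z))*C + z = -3*C*√(3 + z) + z = z - 3*C*√(3 + z))
100*b(-25, -11) = 100*(-11 - 3*(-25)*√(3 - 11)) = 100*(-11 - 3*(-25)*√(-8)) = 100*(-11 - 3*(-25)*2*I*√2) = 100*(-11 + 150*I*√2) = -1100 + 15000*I*√2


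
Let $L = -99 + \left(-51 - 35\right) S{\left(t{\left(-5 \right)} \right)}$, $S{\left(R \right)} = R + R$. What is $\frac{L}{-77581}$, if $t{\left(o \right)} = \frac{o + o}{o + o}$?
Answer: $\frac{271}{77581} \approx 0.0034931$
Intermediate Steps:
$t{\left(o \right)} = 1$ ($t{\left(o \right)} = \frac{2 o}{2 o} = 2 o \frac{1}{2 o} = 1$)
$S{\left(R \right)} = 2 R$
$L = -271$ ($L = -99 + \left(-51 - 35\right) 2 \cdot 1 = -99 - 172 = -271$)
$\frac{L}{-77581} = - \frac{271}{-77581} = \left(-271\right) \left(- \frac{1}{77581}\right) = \frac{271}{77581}$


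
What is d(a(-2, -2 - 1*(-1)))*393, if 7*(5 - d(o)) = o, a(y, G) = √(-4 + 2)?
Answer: 1965 - 393*I*√2/7 ≈ 1965.0 - 79.398*I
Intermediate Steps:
a(y, G) = I*√2 (a(y, G) = √(-2) = I*√2)
d(o) = 5 - o/7
d(a(-2, -2 - 1*(-1)))*393 = (5 - I*√2/7)*393 = 1965 - 393*I*√2/7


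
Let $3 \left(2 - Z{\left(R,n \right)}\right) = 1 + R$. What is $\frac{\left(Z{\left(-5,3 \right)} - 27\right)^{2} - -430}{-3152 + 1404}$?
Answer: $- \frac{469}{828} \approx -0.56643$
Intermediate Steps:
$Z{\left(R,n \right)} = \frac{5}{3} - \frac{R}{3}$ ($Z{\left(R,n \right)} = 2 - \frac{1 + R}{3} = 2 - \left(\frac{1}{3} + \frac{R}{3}\right) = \frac{5}{3} - \frac{R}{3}$)
$\frac{\left(Z{\left(-5,3 \right)} - 27\right)^{2} - -430}{-3152 + 1404} = \frac{\left(\left(\frac{5}{3} - - \frac{5}{3}\right) - 27\right)^{2} - -430}{-3152 + 1404} = \frac{\left(\left(\frac{5}{3} + \frac{5}{3}\right) - 27\right)^{2} + 430}{-1748} = \left(\left(\frac{10}{3} - 27\right)^{2} + 430\right) \left(- \frac{1}{1748}\right) = \left(\left(- \frac{71}{3}\right)^{2} + 430\right) \left(- \frac{1}{1748}\right) = \left(\frac{5041}{9} + 430\right) \left(- \frac{1}{1748}\right) = \frac{8911}{9} \left(- \frac{1}{1748}\right) = - \frac{469}{828}$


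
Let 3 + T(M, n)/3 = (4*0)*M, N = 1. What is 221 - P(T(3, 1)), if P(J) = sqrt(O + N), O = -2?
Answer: 221 - I ≈ 221.0 - 1.0*I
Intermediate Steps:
T(M, n) = -9 (T(M, n) = -9 + 3*((4*0)*M) = -9 + 3*(0*M) = -9 + 3*0 = -9 + 0 = -9)
P(J) = I (P(J) = sqrt(-2 + 1) = sqrt(-1) = I)
221 - P(T(3, 1)) = 221 - I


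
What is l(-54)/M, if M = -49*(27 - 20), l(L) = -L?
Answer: -54/343 ≈ -0.15743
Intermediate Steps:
M = -343 (M = -49*7 = -343)
l(-54)/M = -1*(-54)/(-343) = 54*(-1/343) = -54/343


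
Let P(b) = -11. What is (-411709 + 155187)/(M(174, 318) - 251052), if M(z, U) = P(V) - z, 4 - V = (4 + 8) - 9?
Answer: 36646/35891 ≈ 1.0210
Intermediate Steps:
V = 1 (V = 4 - ((4 + 8) - 9) = 4 - (12 - 9) = 4 - 1*3 = 4 - 3 = 1)
M(z, U) = -11 - z
(-411709 + 155187)/(M(174, 318) - 251052) = (-411709 + 155187)/((-11 - 1*174) - 251052) = -256522/((-11 - 174) - 251052) = -256522/(-185 - 251052) = -256522/(-251237) = -256522*(-1/251237) = 36646/35891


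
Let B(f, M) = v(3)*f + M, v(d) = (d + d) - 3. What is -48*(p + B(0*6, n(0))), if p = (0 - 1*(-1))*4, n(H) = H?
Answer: -192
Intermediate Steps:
v(d) = -3 + 2*d (v(d) = 2*d - 3 = -3 + 2*d)
p = 4 (p = (0 + 1)*4 = 1*4 = 4)
B(f, M) = M + 3*f (B(f, M) = (-3 + 2*3)*f + M = (-3 + 6)*f + M = 3*f + M = M + 3*f)
-48*(p + B(0*6, n(0))) = -48*(4 + (0 + 3*(0*6))) = -48*(4 + (0 + 3*0)) = -48*(4 + (0 + 0)) = -48*(4 + 0) = -48*4 = -192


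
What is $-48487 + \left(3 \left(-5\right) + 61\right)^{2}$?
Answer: $-46371$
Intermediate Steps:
$-48487 + \left(3 \left(-5\right) + 61\right)^{2} = -48487 + \left(-15 + 61\right)^{2} = -48487 + 46^{2} = -48487 + 2116 = -46371$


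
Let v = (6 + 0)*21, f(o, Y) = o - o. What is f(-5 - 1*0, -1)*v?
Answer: 0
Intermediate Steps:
f(o, Y) = 0
v = 126 (v = 6*21 = 126)
f(-5 - 1*0, -1)*v = 0*126 = 0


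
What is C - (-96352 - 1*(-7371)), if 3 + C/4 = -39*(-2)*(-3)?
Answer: 88033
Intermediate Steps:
C = -948 (C = -12 + 4*(-39*(-2)*(-3)) = -12 + 4*(78*(-3)) = -12 + 4*(-234) = -12 - 936 = -948)
C - (-96352 - 1*(-7371)) = -948 - (-96352 - 1*(-7371)) = -948 - (-96352 + 7371) = -948 - 1*(-88981) = -948 + 88981 = 88033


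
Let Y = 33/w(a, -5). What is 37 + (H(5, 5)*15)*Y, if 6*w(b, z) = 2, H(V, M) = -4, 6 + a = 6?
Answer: -5903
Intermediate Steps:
a = 0 (a = -6 + 6 = 0)
w(b, z) = ⅓ (w(b, z) = (⅙)*2 = ⅓)
Y = 99 (Y = 33/(⅓) = 33*3 = 99)
37 + (H(5, 5)*15)*Y = 37 - 4*15*99 = 37 - 60*99 = 37 - 5940 = -5903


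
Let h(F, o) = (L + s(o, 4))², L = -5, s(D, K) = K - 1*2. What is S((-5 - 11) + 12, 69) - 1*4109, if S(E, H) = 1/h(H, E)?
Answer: -36980/9 ≈ -4108.9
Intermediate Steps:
s(D, K) = -2 + K (s(D, K) = K - 2 = -2 + K)
h(F, o) = 9 (h(F, o) = (-5 + (-2 + 4))² = (-5 + 2)² = (-3)² = 9)
S(E, H) = ⅑ (S(E, H) = 1/9 = ⅑)
S((-5 - 11) + 12, 69) - 1*4109 = ⅑ - 1*4109 = ⅑ - 4109 = -36980/9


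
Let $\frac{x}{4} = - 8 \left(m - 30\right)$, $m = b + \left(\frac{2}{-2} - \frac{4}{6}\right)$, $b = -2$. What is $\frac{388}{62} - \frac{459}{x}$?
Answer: $\frac{584321}{100192} \approx 5.832$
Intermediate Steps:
$m = - \frac{11}{3}$ ($m = -2 + \left(\frac{2}{-2} - \frac{4}{6}\right) = -2 + \left(2 \left(- \frac{1}{2}\right) - \frac{2}{3}\right) = -2 - \frac{5}{3} = - \frac{11}{3} \approx -3.6667$)
$x = \frac{3232}{3}$ ($x = 4 \left(- 8 \left(- \frac{11}{3} - 30\right)\right) = 4 \left(\left(-8\right) \left(- \frac{101}{3}\right)\right) = 4 \cdot \frac{808}{3} = \frac{3232}{3} \approx 1077.3$)
$\frac{388}{62} - \frac{459}{x} = \frac{388}{62} - \frac{459}{\frac{3232}{3}} = 388 \cdot \frac{1}{62} - \frac{1377}{3232} = \frac{194}{31} - \frac{1377}{3232} = \frac{584321}{100192}$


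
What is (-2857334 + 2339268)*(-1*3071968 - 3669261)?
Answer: 3492401543114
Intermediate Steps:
(-2857334 + 2339268)*(-1*3071968 - 3669261) = -518066*(-3071968 - 3669261) = -518066*(-6741229) = 3492401543114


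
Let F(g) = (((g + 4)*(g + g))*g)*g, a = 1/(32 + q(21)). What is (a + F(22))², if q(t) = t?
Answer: 861181201200321/2809 ≈ 3.0658e+11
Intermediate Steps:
a = 1/53 (a = 1/(32 + 21) = 1/53 ≈ 0.018868)
F(g) = 2*g³*(4 + g) (F(g) = (((4 + g)*(2*g))*g)*g = ((2*g*(4 + g))*g)*g = (2*g²*(4 + g))*g = 2*g³*(4 + g))
(a + F(22))² = (1/53 + 2*22³*(4 + 22))² = (1/53 + 2*10648*26)² = (1/53 + 553696)² = (29345889/53)² = 861181201200321/2809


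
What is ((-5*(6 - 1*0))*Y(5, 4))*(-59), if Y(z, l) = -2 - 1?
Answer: -5310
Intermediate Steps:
Y(z, l) = -3
((-5*(6 - 1*0))*Y(5, 4))*(-59) = (-5*(6 - 1*0)*(-3))*(-59) = (-5*(6 + 0)*(-3))*(-59) = (-5*6*(-3))*(-59) = -30*(-3)*(-59) = 90*(-59) = -5310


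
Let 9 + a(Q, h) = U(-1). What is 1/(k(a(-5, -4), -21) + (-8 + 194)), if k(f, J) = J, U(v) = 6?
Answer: 1/165 ≈ 0.0060606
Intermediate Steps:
a(Q, h) = -3 (a(Q, h) = -9 + 6 = -3)
1/(k(a(-5, -4), -21) + (-8 + 194)) = 1/(-21 + (-8 + 194)) = 1/(-21 + 186) = 1/165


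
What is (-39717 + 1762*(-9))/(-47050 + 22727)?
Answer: 4275/1871 ≈ 2.2849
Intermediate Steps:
(-39717 + 1762*(-9))/(-47050 + 22727) = (-39717 - 15858)/(-24323) = -55575*(-1/24323) = 4275/1871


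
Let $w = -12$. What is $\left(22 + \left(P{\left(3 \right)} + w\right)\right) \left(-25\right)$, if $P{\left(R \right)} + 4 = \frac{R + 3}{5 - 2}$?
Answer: $-200$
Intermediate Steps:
$P{\left(R \right)} = -3 + \frac{R}{3}$ ($P{\left(R \right)} = -4 + \frac{R + 3}{5 - 2} = -4 + \frac{3 + R}{3} = -4 + \left(3 + R\right) \frac{1}{3} = -4 + \left(1 + \frac{R}{3}\right) = -3 + \frac{R}{3}$)
$\left(22 + \left(P{\left(3 \right)} + w\right)\right) \left(-25\right) = \left(22 + \left(\left(-3 + \frac{1}{3} \cdot 3\right) - 12\right)\right) \left(-25\right) = \left(22 + \left(\left(-3 + 1\right) - 12\right)\right) \left(-25\right) = \left(22 - 14\right) \left(-25\right) = 8 \left(-25\right) = -200$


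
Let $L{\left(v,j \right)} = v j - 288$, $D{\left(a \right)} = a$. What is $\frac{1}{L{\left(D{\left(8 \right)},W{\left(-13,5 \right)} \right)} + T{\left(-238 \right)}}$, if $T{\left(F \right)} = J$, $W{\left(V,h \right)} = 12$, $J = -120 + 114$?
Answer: $- \frac{1}{198} \approx -0.0050505$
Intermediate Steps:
$J = -6$
$T{\left(F \right)} = -6$
$L{\left(v,j \right)} = -288 + j v$ ($L{\left(v,j \right)} = j v - 288 = -288 + j v$)
$\frac{1}{L{\left(D{\left(8 \right)},W{\left(-13,5 \right)} \right)} + T{\left(-238 \right)}} = \frac{1}{\left(-288 + 12 \cdot 8\right) - 6} = \frac{1}{\left(-288 + 96\right) - 6} = \frac{1}{-192 - 6} = \frac{1}{-198} = - \frac{1}{198}$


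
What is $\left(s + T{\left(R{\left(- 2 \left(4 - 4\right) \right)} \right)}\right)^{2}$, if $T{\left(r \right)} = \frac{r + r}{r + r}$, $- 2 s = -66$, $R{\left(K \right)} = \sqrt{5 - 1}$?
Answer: $1156$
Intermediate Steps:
$R{\left(K \right)} = 2$ ($R{\left(K \right)} = \sqrt{4} = 2$)
$s = 33$ ($s = \left(- \frac{1}{2}\right) \left(-66\right) = 33$)
$T{\left(r \right)} = 1$ ($T{\left(r \right)} = \frac{2 r}{2 r} = 2 r \frac{1}{2 r} = 1$)
$\left(s + T{\left(R{\left(- 2 \left(4 - 4\right) \right)} \right)}\right)^{2} = \left(33 + 1\right)^{2} = 34^{2} = 1156$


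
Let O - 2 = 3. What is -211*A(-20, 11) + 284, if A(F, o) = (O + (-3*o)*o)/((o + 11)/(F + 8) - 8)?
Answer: -436472/59 ≈ -7397.8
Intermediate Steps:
O = 5 (O = 2 + 3 = 5)
A(F, o) = (5 - 3*o**2)/(-8 + (11 + o)/(8 + F)) (A(F, o) = (5 + (-3*o)*o)/((o + 11)/(F + 8) - 8) = (5 - 3*o**2)/((11 + o)/(8 + F) - 8) = (5 - 3*o**2)/(-8 + (11 + o)/(8 + F)))
-211*A(-20, 11) + 284 = -211*(-40 - 5*(-20) + 24*11**2 + 3*(-20)*11**2)/(53 - 1*11 + 8*(-20)) + 284 = -211*(-40 + 100 + 24*121 + 3*(-20)*121)/(53 - 11 - 160) + 284 = -211*(-40 + 100 + 2904 - 7260)/(-118) + 284 = -(-211)*(-4296)/118 + 284 = -211*2148/59 + 284 = -453228/59 + 284 = -436472/59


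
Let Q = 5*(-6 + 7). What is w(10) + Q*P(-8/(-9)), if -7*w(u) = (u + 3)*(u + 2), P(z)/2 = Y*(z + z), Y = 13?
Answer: 13156/63 ≈ 208.83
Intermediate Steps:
Q = 5 (Q = 5*1 = 5)
P(z) = 52*z (P(z) = 2*(13*(z + z)) = 2*(13*(2*z)) = 2*(26*z) = 52*z)
w(u) = -(2 + u)*(3 + u)/7 (w(u) = -(u + 3)*(u + 2)/7 = -(3 + u)*(2 + u)/7 = -(2 + u)*(3 + u)/7)
w(10) + Q*P(-8/(-9)) = (-6/7 - 5/7*10 - 1/7*10**2) + 5*(52*(-8/(-9))) = (-6/7 - 50/7 - 1/7*100) + 5*(52*(-8*(-1/9))) = (-6/7 - 50/7 - 100/7) + 5*(52*(8/9)) = -156/7 + 5*(416/9) = -156/7 + 2080/9 = 13156/63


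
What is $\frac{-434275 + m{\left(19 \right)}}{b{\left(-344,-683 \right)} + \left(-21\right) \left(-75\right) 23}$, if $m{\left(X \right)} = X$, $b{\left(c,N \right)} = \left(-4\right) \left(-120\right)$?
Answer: $- \frac{144752}{12235} \approx -11.831$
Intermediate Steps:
$b{\left(c,N \right)} = 480$
$\frac{-434275 + m{\left(19 \right)}}{b{\left(-344,-683 \right)} + \left(-21\right) \left(-75\right) 23} = \frac{-434275 + 19}{480 + \left(-21\right) \left(-75\right) 23} = - \frac{434256}{480 + 1575 \cdot 23} = - \frac{434256}{480 + 36225} = - \frac{434256}{36705} = \left(-434256\right) \frac{1}{36705} = - \frac{144752}{12235}$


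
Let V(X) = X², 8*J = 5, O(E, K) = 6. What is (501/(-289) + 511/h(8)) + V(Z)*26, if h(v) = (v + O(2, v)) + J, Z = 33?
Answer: 958504097/33813 ≈ 28347.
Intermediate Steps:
J = 5/8 (J = (⅛)*5 = 5/8 ≈ 0.62500)
h(v) = 53/8 + v (h(v) = (v + 6) + 5/8 = (6 + v) + 5/8 = 53/8 + v)
(501/(-289) + 511/h(8)) + V(Z)*26 = (501/(-289) + 511/(53/8 + 8)) + 33²*26 = (501*(-1/289) + 511/(117/8)) + 1089*26 = (-501/289 + 511*(8/117)) + 28314 = (-501/289 + 4088/117) + 28314 = 1122815/33813 + 28314 = 958504097/33813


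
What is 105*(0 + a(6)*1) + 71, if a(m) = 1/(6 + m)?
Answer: 319/4 ≈ 79.750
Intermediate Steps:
105*(0 + a(6)*1) + 71 = 105*(0 + 1/(6 + 6)) + 71 = 105*(0 + 1/12) + 71 = 105*(1/12) + 71 = 35/4 + 71 = 319/4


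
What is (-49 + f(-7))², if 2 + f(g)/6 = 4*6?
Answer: 6889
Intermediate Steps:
f(g) = 132 (f(g) = -12 + 6*(4*6) = -12 + 6*24 = -12 + 144 = 132)
(-49 + f(-7))² = (-49 + 132)² = 83² = 6889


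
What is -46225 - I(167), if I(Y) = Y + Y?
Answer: -46559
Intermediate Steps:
I(Y) = 2*Y
-46225 - I(167) = -46225 - 2*167 = -46225 - 1*334 = -46225 - 334 = -46559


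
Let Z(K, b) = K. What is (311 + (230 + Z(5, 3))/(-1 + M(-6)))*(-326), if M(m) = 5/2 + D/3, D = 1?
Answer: -1574906/11 ≈ -1.4317e+5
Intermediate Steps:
M(m) = 17/6 (M(m) = 5/2 + 1/3 = 5*(½) + 1*(⅓) = 5/2 + ⅓ = 17/6)
(311 + (230 + Z(5, 3))/(-1 + M(-6)))*(-326) = (311 + (230 + 5)/(-1 + 17/6))*(-326) = (311 + 235/(11/6))*(-326) = (311 + 235*(6/11))*(-326) = (311 + 1410/11)*(-326) = (4831/11)*(-326) = -1574906/11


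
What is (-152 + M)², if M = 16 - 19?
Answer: 24025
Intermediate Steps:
M = -3
(-152 + M)² = (-152 - 3)² = (-155)² = 24025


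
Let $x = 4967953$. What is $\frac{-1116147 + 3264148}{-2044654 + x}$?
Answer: $\frac{2148001}{2923299} \approx 0.73479$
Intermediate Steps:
$\frac{-1116147 + 3264148}{-2044654 + x} = \frac{-1116147 + 3264148}{-2044654 + 4967953} = \frac{2148001}{2923299}$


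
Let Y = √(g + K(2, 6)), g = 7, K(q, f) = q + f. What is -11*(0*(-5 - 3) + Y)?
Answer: -11*√15 ≈ -42.603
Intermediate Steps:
K(q, f) = f + q
Y = √15 (Y = √(7 + (6 + 2)) = √(7 + 8) = √15 ≈ 3.8730)
-11*(0*(-5 - 3) + Y) = -11*(0*(-5 - 3) + √15) = -11*(0*(-8) + √15) = -11*(0 + √15) = -11*√15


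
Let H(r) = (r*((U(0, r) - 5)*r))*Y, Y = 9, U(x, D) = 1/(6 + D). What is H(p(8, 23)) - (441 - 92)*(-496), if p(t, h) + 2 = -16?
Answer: 158281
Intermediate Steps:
p(t, h) = -18 (p(t, h) = -2 - 16 = -18)
H(r) = 9*r²*(-5 + 1/(6 + r)) (H(r) = (r*((1/(6 + r) - 5)*r))*9 = (r*((-5 + 1/(6 + r))*r))*9 = (r*(r*(-5 + 1/(6 + r))))*9 = (r²*(-5 + 1/(6 + r)))*9 = 9*r²*(-5 + 1/(6 + r)))
H(p(8, 23)) - (441 - 92)*(-496) = (-18)²*(-261 - 45*(-18))/(6 - 18) - (441 - 92)*(-496) = 324*(-261 + 810)/(-12) - 349*(-496) = 324*(-1/12)*549 - 1*(-173104) = -14823 + 173104 = 158281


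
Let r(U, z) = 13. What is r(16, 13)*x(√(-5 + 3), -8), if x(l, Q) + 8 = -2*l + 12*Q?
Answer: -1352 - 26*I*√2 ≈ -1352.0 - 36.77*I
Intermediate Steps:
x(l, Q) = -8 - 2*l + 12*Q (x(l, Q) = -8 + (-2*l + 12*Q) = -8 - 2*l + 12*Q)
r(16, 13)*x(√(-5 + 3), -8) = 13*(-8 - 2*√(-5 + 3) + 12*(-8)) = 13*(-8 - 2*I*√2 - 96) = 13*(-104 - 2*I*√2) = -1352 - 26*I*√2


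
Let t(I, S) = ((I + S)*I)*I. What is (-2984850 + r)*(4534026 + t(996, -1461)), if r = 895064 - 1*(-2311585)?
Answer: -101307450471786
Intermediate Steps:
r = 3206649 (r = 895064 + 2311585 = 3206649)
t(I, S) = I²*(I + S) (t(I, S) = (I*(I + S))*I = I²*(I + S))
(-2984850 + r)*(4534026 + t(996, -1461)) = (-2984850 + 3206649)*(4534026 + 996²*(996 - 1461)) = 221799*(4534026 + 992016*(-465)) = 221799*(4534026 - 461287440) = 221799*(-456753414) = -101307450471786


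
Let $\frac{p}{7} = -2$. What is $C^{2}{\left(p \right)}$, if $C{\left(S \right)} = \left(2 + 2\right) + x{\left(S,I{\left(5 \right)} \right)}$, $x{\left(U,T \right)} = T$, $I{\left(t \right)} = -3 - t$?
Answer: $16$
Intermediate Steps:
$p = -14$ ($p = 7 \left(-2\right) = -14$)
$C{\left(S \right)} = -4$ ($C{\left(S \right)} = \left(2 + 2\right) - 8 = 4 - 8 = -4$)
$C^{2}{\left(p \right)} = \left(-4\right)^{2} = 16$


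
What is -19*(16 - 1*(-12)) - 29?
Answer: -561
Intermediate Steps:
-19*(16 - 1*(-12)) - 29 = -19*(16 + 12) - 29 = -19*28 - 29 = -532 - 29 = -561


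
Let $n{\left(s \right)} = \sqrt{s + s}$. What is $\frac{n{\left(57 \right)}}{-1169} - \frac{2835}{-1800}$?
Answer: $\frac{63}{40} - \frac{\sqrt{114}}{1169} \approx 1.5659$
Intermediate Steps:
$n{\left(s \right)} = \sqrt{2} \sqrt{s}$ ($n{\left(s \right)} = \sqrt{2 s} = \sqrt{2} \sqrt{s}$)
$\frac{n{\left(57 \right)}}{-1169} - \frac{2835}{-1800} = \frac{\sqrt{2} \sqrt{57}}{-1169} - \frac{2835}{-1800} = \sqrt{114} \left(- \frac{1}{1169}\right) - - \frac{63}{40} = - \frac{\sqrt{114}}{1169} + \frac{63}{40} = \frac{63}{40} - \frac{\sqrt{114}}{1169}$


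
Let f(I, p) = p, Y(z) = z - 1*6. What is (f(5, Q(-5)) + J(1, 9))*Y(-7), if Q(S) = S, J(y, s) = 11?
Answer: -78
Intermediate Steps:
Y(z) = -6 + z (Y(z) = z - 6 = -6 + z)
(f(5, Q(-5)) + J(1, 9))*Y(-7) = (-5 + 11)*(-6 - 7) = 6*(-13) = -78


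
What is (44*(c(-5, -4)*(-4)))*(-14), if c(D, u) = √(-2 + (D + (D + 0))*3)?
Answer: 9856*I*√2 ≈ 13938.0*I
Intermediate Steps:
c(D, u) = √(-2 + 6*D) (c(D, u) = √(-2 + (D + D)*3) = √(-2 + (2*D)*3) = √(-2 + 6*D))
(44*(c(-5, -4)*(-4)))*(-14) = (44*(√(-2 + 6*(-5))*(-4)))*(-14) = (44*(√(-2 - 30)*(-4)))*(-14) = (44*(√(-32)*(-4)))*(-14) = (44*((4*I*√2)*(-4)))*(-14) = (44*(-16*I*√2))*(-14) = -704*I*√2*(-14) = 9856*I*√2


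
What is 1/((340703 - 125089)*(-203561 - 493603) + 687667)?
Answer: -1/150317631029 ≈ -6.6526e-12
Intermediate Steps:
1/((340703 - 125089)*(-203561 - 493603) + 687667) = 1/(215614*(-697164) + 687667) = 1/(-150318318696 + 687667) = 1/(-150317631029) = -1/150317631029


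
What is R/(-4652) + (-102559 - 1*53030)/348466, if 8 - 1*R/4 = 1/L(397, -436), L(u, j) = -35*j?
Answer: -1401918743817/3092179259540 ≈ -0.45338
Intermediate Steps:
R = 122079/3815 (R = 32 - 4/((-35*(-436))) = 32 - 4/15260 = 32 - 4*1/15260 = 32 - 1/3815 = 122079/3815 ≈ 32.000)
R/(-4652) + (-102559 - 1*53030)/348466 = (122079/3815)/(-4652) + (-102559 - 1*53030)/348466 = (122079/3815)*(-1/4652) + (-102559 - 53030)*(1/348466) = -122079/17747380 - 155589*1/348466 = -122079/17747380 - 155589/348466 = -1401918743817/3092179259540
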